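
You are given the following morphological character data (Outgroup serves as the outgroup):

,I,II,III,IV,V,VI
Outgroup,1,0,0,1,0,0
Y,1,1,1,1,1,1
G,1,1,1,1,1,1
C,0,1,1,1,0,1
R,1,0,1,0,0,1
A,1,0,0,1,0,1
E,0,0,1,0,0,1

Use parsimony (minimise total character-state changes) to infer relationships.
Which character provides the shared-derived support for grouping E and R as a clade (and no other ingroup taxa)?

Character polarity is set by the outgroup: the derived state is whichever differs from the outgroup's state, so for I, IV the derived state is '0', and for the remaining characters it is '1'.
I (state '0') occurs in C and E but conflicts with the nesting implied by the other characters — most parsimoniously interpreted as homoplasy.
II (derived state '1') is shared by C, G, and Y — a synapomorphy uniting that clade.
III: derived state '1' in C, E, G, R, and Y only — synapomorphy for {C, E, G, R, Y}.
IV: derived state '0' in E and R only — synapomorphy for {E, R}.
V: derived state '1' in G and Y only — synapomorphy for {G, Y}.
VI (derived state '1') is shared by all ingroup taxa — unites the whole ingroup.
Most parsimonious ingroup topology: ((((Y,G),C),(R,E)),A).
The clade {E, R} is supported by IV: its derived state '0' occurs in exactly those taxa and in no other taxon (including the outgroup).

IV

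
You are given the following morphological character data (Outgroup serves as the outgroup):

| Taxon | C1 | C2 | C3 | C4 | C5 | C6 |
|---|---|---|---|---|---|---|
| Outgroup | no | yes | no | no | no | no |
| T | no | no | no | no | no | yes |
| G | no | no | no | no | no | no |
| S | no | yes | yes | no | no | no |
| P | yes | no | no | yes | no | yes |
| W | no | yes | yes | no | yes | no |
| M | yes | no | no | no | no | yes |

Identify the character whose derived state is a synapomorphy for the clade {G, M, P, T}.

C2

Character polarity is set by the outgroup: the derived state is whichever differs from the outgroup's state, so for C2 the derived state is 'no', and for the remaining characters it is 'yes'.
C1 (derived state 'yes') is shared by M and P — a synapomorphy uniting that clade.
C2 (derived state 'no') is shared by G, M, P, and T — a synapomorphy uniting that clade.
C3: derived state 'yes' in S and W only — synapomorphy for {S, W}.
C4 (derived state 'yes') is unique to P (autapomorphy; uninformative for grouping).
C5 (derived state 'yes') is unique to W (autapomorphy; uninformative for grouping).
Only M, P, and T show the derived state 'yes' for C6, supporting them as a clade.
Most parsimonious ingroup topology: (((T,(P,M)),G),(S,W)).
The clade {G, M, P, T} is supported by C2: its derived state 'no' occurs in exactly those taxa and in no other taxon (including the outgroup).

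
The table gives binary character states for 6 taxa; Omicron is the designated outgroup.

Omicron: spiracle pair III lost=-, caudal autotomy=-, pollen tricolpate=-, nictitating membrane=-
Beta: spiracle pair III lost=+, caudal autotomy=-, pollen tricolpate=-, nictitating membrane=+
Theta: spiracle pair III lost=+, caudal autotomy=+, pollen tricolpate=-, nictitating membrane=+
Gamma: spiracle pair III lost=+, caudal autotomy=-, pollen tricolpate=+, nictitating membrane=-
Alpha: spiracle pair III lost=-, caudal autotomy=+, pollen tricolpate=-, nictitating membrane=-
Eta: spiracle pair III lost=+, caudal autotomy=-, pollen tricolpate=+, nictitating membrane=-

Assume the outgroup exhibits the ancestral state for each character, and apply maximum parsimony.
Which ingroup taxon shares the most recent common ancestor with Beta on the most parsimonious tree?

The outgroup has state '-' for every character, so '+' is the derived state throughout.
spiracle pair III lost: derived state '+' in Beta, Eta, Gamma, and Theta only — synapomorphy for {Beta, Eta, Gamma, Theta}.
caudal autotomy (state '+') occurs in Alpha and Theta but conflicts with the nesting implied by the other characters — most parsimoniously interpreted as homoplasy.
Only Eta and Gamma show the derived state '+' for pollen tricolpate, supporting them as a clade.
Only Beta and Theta show the derived state '+' for nictitating membrane, supporting them as a clade.
Most parsimonious ingroup topology: (((Beta,Theta),(Gamma,Eta)),Alpha).
Beta and Theta form a cherry on this tree, so they are sister taxa.

Theta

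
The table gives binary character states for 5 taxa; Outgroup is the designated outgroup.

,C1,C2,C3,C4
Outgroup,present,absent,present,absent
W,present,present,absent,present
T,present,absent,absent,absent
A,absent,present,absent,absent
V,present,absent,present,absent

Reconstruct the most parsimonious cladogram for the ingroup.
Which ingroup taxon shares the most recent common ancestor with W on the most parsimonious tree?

A

Character polarity is set by the outgroup: the derived state is whichever differs from the outgroup's state, so for C1, C3 the derived state is 'absent', and for the remaining characters it is 'present'.
C1 (derived state 'absent') is unique to A (autapomorphy; uninformative for grouping).
C2 (derived state 'present') is shared by A and W — a synapomorphy uniting that clade.
Only A, T, and W show the derived state 'absent' for C3, supporting them as a clade.
C4 (derived state 'present') is unique to W (autapomorphy; uninformative for grouping).
Most parsimonious ingroup topology: (((W,A),T),V).
W and A form a cherry on this tree, so they are sister taxa.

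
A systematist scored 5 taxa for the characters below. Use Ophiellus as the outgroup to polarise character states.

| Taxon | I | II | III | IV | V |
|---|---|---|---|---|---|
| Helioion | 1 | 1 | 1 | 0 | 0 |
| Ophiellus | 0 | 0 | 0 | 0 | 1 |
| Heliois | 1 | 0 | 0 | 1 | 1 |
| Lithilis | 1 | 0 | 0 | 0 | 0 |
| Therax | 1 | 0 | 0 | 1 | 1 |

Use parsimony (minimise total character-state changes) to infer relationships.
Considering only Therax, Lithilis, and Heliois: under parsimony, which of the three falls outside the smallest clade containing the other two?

Lithilis

Character polarity is set by the outgroup: the derived state is whichever differs from the outgroup's state, so for V the derived state is '0', and for the remaining characters it is '1'.
All ingroup taxa share the derived state '1' for I; it defines the ingroup but does not resolve relationships within it.
II (derived state '1') is unique to Helioion (autapomorphy; uninformative for grouping).
III (derived state '1') is unique to Helioion (autapomorphy; uninformative for grouping).
Only Heliois and Therax show the derived state '1' for IV, supporting them as a clade.
V (derived state '0') is shared by Helioion and Lithilis — a synapomorphy uniting that clade.
Most parsimonious ingroup topology: ((Lithilis,Helioion),(Heliois,Therax)).
Heliois and Therax share a more recent common ancestor with each other than either does with Lithilis, so Lithilis is the least closely related of the three.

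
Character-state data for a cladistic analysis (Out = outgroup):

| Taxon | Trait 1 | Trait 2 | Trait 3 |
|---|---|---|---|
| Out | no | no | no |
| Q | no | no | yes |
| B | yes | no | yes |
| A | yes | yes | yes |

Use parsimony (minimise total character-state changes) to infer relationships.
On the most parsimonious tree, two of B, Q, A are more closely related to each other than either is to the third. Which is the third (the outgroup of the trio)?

The outgroup has state 'no' for every character, so 'yes' is the derived state throughout.
Trait 1 (derived state 'yes') is shared by A and B — a synapomorphy uniting that clade.
Trait 2 (derived state 'yes') is unique to A (autapomorphy; uninformative for grouping).
Trait 3 (derived state 'yes') is shared by all ingroup taxa — unites the whole ingroup.
Most parsimonious ingroup topology: (Q,(B,A)).
A and B share a more recent common ancestor with each other than either does with Q, so Q is the least closely related of the three.

Q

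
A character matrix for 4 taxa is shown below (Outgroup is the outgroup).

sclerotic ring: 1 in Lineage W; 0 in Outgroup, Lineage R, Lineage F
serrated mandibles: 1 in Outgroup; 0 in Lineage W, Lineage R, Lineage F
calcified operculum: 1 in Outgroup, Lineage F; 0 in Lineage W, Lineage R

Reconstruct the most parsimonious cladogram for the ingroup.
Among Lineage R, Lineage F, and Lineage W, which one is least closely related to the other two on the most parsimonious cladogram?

Lineage F

Character polarity is set by the outgroup: the derived state is whichever differs from the outgroup's state, so for serrated mandibles, calcified operculum the derived state is '0', and for the remaining characters it is '1'.
sclerotic ring (derived state '1') is unique to Lineage W (autapomorphy; uninformative for grouping).
All ingroup taxa share the derived state '0' for serrated mandibles; it defines the ingroup but does not resolve relationships within it.
calcified operculum: derived state '0' in Lineage R and Lineage W only — synapomorphy for {Lineage R, Lineage W}.
Most parsimonious ingroup topology: ((Lineage W,Lineage R),Lineage F).
Lineage R and Lineage W share a more recent common ancestor with each other than either does with Lineage F, so Lineage F is the least closely related of the three.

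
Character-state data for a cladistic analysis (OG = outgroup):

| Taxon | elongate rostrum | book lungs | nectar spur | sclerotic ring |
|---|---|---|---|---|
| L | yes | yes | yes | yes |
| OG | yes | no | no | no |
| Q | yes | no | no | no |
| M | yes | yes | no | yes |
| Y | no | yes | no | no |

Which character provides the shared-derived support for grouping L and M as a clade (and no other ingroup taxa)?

Character polarity is set by the outgroup: the derived state is whichever differs from the outgroup's state, so for elongate rostrum the derived state is 'no', and for the remaining characters it is 'yes'.
elongate rostrum: derived state 'no' in Y only — an autapomorphy, so it tells us nothing about relationships among taxa.
book lungs: derived state 'yes' in L, M, and Y only — synapomorphy for {L, M, Y}.
nectar spur: derived state 'yes' in L only — an autapomorphy, so it tells us nothing about relationships among taxa.
sclerotic ring: derived state 'yes' in L and M only — synapomorphy for {L, M}.
Most parsimonious ingroup topology: (((M,L),Y),Q).
The clade {L, M} is supported by sclerotic ring: its derived state 'yes' occurs in exactly those taxa and in no other taxon (including the outgroup).

sclerotic ring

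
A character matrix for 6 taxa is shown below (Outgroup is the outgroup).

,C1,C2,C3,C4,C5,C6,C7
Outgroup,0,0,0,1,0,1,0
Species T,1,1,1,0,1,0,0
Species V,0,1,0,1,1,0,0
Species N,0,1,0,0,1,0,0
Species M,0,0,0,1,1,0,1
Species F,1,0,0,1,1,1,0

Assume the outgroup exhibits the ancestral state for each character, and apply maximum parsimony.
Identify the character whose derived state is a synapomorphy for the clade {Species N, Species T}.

C4

Character polarity is set by the outgroup: the derived state is whichever differs from the outgroup's state, so for C4, C6 the derived state is '0', and for the remaining characters it is '1'.
C1 (state '1') occurs in Species F and Species T but conflicts with the nesting implied by the other characters — most parsimoniously interpreted as homoplasy.
Only Species N, Species T, and Species V show the derived state '1' for C2, supporting them as a clade.
C3 (derived state '1') is unique to Species T (autapomorphy; uninformative for grouping).
Only Species N and Species T show the derived state '0' for C4, supporting them as a clade.
All ingroup taxa share the derived state '1' for C5; it defines the ingroup but does not resolve relationships within it.
C6: derived state '0' in Species M, Species N, Species T, and Species V only — synapomorphy for {Species M, Species N, Species T, Species V}.
C7: derived state '1' in Species M only — an autapomorphy, so it tells us nothing about relationships among taxa.
Most parsimonious ingroup topology: ((Species M,((Species T,Species N),Species V)),Species F).
The clade {Species N, Species T} is supported by C4: its derived state '0' occurs in exactly those taxa and in no other taxon (including the outgroup).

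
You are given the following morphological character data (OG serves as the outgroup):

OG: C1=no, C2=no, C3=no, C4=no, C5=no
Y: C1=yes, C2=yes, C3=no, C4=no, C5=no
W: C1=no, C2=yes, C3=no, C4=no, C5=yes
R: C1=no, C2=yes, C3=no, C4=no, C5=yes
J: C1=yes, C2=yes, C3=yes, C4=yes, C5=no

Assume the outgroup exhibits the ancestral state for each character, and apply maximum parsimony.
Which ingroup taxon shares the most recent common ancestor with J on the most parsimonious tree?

Y

The outgroup has state 'no' for every character, so 'yes' is the derived state throughout.
C1: derived state 'yes' in J and Y only — synapomorphy for {J, Y}.
C2 (derived state 'yes') is shared by all ingroup taxa — unites the whole ingroup.
C3: derived state 'yes' in J only — an autapomorphy, so it tells us nothing about relationships among taxa.
C4 (derived state 'yes') is unique to J (autapomorphy; uninformative for grouping).
Only R and W show the derived state 'yes' for C5, supporting them as a clade.
Most parsimonious ingroup topology: ((Y,J),(W,R)).
J and Y form a cherry on this tree, so they are sister taxa.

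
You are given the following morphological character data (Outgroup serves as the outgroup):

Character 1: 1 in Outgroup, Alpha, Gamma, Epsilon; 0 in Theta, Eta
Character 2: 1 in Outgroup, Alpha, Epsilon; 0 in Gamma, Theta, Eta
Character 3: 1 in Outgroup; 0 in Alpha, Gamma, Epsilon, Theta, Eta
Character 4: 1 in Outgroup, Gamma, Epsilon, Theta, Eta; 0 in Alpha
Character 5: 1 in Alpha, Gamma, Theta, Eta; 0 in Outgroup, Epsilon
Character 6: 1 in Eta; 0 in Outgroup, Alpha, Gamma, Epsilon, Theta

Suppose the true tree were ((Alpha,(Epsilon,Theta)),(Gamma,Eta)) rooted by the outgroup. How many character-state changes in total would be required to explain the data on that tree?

9

Map each character onto ((Alpha,(Epsilon,Theta)),(Gamma,Eta)) (rooted by Outgroup) and count the minimum state changes it requires (Fitch parsimony):
Character 1: 2; Character 2: 2; Character 3: 1; Character 4: 1; Character 5: 2; Character 6: 1.
Total tree length = 9.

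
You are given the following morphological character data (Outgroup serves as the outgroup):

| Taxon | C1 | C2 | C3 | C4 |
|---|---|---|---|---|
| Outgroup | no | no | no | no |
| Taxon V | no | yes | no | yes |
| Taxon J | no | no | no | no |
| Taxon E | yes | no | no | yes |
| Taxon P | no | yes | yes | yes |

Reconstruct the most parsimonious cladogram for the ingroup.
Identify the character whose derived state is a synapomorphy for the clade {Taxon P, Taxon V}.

C2

The outgroup has state 'no' for every character, so 'yes' is the derived state throughout.
C1 (derived state 'yes') is unique to Taxon E (autapomorphy; uninformative for grouping).
Only Taxon P and Taxon V show the derived state 'yes' for C2, supporting them as a clade.
C3: derived state 'yes' in Taxon P only — an autapomorphy, so it tells us nothing about relationships among taxa.
Only Taxon E, Taxon P, and Taxon V show the derived state 'yes' for C4, supporting them as a clade.
Most parsimonious ingroup topology: (((Taxon V,Taxon P),Taxon E),Taxon J).
The clade {Taxon P, Taxon V} is supported by C2: its derived state 'yes' occurs in exactly those taxa and in no other taxon (including the outgroup).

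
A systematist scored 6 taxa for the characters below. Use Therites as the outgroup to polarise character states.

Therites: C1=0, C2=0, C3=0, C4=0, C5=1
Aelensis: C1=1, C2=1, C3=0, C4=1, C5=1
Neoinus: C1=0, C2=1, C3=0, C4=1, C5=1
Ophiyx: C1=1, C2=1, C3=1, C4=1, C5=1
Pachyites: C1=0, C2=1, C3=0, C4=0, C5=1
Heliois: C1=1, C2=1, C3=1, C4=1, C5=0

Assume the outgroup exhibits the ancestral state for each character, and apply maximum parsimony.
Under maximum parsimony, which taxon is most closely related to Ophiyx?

Character polarity is set by the outgroup: the derived state is whichever differs from the outgroup's state, so for C5 the derived state is '0', and for the remaining characters it is '1'.
C1 (derived state '1') is shared by Aelensis, Heliois, and Ophiyx — a synapomorphy uniting that clade.
All ingroup taxa share the derived state '1' for C2; it defines the ingroup but does not resolve relationships within it.
C3 (derived state '1') is shared by Heliois and Ophiyx — a synapomorphy uniting that clade.
C4 (derived state '1') is shared by Aelensis, Heliois, Neoinus, and Ophiyx — a synapomorphy uniting that clade.
C5: derived state '0' in Heliois only — an autapomorphy, so it tells us nothing about relationships among taxa.
Most parsimonious ingroup topology: (((Aelensis,(Ophiyx,Heliois)),Neoinus),Pachyites).
Ophiyx and Heliois form a cherry on this tree, so they are sister taxa.

Heliois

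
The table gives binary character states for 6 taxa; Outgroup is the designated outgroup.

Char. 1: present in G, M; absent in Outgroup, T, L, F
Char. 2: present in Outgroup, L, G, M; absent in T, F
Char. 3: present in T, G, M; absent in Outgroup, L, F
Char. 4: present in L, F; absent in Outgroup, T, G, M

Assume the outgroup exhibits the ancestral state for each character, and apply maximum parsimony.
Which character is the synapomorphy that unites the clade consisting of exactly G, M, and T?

Character polarity is set by the outgroup: the derived state is whichever differs from the outgroup's state, so for Char. 2 the derived state is 'absent', and for the remaining characters it is 'present'.
Char. 1 (derived state 'present') is shared by G and M — a synapomorphy uniting that clade.
Char. 2 groups F and T, which is incompatible with the clades supported by the remaining characters; treating it as convergent (homoplasy) costs fewer steps than any alternative tree.
Char. 3 (derived state 'present') is shared by G, M, and T — a synapomorphy uniting that clade.
Char. 4: derived state 'present' in F and L only — synapomorphy for {F, L}.
Most parsimonious ingroup topology: ((T,(G,M)),(L,F)).
The clade {G, M, T} is supported by Char. 3: its derived state 'present' occurs in exactly those taxa and in no other taxon (including the outgroup).

Char. 3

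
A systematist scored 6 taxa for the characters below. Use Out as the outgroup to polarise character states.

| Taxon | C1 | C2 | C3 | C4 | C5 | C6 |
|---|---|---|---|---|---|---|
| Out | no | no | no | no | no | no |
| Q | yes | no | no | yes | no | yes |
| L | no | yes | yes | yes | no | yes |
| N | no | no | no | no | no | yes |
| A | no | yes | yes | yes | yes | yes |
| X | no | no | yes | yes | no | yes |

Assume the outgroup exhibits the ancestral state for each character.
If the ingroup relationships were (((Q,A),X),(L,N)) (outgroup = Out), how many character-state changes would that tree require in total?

10

Map each character onto (((Q,A),X),(L,N)) (rooted by Out) and count the minimum state changes it requires (Fitch parsimony):
C1: 1; C2: 2; C3: 3; C4: 2; C5: 1; C6: 1.
Total tree length = 10.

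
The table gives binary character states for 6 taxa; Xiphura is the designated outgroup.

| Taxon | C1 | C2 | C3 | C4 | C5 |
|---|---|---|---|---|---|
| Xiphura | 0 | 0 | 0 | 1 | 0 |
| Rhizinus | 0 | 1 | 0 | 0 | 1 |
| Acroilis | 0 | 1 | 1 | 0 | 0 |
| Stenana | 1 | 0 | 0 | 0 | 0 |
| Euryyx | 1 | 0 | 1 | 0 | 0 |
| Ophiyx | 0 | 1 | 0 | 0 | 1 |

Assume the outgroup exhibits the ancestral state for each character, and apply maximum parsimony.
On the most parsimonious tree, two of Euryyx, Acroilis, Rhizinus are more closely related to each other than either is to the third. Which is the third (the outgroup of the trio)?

Character polarity is set by the outgroup: the derived state is whichever differs from the outgroup's state, so for C4 the derived state is '0', and for the remaining characters it is '1'.
C1: derived state '1' in Euryyx and Stenana only — synapomorphy for {Euryyx, Stenana}.
Only Acroilis, Ophiyx, and Rhizinus show the derived state '1' for C2, supporting them as a clade.
C3 (state '1') occurs in Acroilis and Euryyx but conflicts with the nesting implied by the other characters — most parsimoniously interpreted as homoplasy.
All ingroup taxa share the derived state '0' for C4; it defines the ingroup but does not resolve relationships within it.
Only Ophiyx and Rhizinus show the derived state '1' for C5, supporting them as a clade.
Most parsimonious ingroup topology: (((Rhizinus,Ophiyx),Acroilis),(Stenana,Euryyx)).
Rhizinus and Acroilis share a more recent common ancestor with each other than either does with Euryyx, so Euryyx is the least closely related of the three.

Euryyx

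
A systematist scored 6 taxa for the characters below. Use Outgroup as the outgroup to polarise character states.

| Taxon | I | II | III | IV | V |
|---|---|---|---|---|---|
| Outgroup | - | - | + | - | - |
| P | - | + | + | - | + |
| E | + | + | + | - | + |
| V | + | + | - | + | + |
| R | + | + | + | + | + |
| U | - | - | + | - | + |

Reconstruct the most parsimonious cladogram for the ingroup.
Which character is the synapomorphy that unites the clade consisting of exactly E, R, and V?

I

Character polarity is set by the outgroup: the derived state is whichever differs from the outgroup's state, so for III the derived state is '-', and for the remaining characters it is '+'.
I (derived state '+') is shared by E, R, and V — a synapomorphy uniting that clade.
II: derived state '+' in E, P, R, and V only — synapomorphy for {E, P, R, V}.
III (derived state '-') is unique to V (autapomorphy; uninformative for grouping).
Only R and V show the derived state '+' for IV, supporting them as a clade.
V (derived state '+') is shared by all ingroup taxa — unites the whole ingroup.
Most parsimonious ingroup topology: ((P,(E,(V,R))),U).
The clade {E, R, V} is supported by I: its derived state '+' occurs in exactly those taxa and in no other taxon (including the outgroup).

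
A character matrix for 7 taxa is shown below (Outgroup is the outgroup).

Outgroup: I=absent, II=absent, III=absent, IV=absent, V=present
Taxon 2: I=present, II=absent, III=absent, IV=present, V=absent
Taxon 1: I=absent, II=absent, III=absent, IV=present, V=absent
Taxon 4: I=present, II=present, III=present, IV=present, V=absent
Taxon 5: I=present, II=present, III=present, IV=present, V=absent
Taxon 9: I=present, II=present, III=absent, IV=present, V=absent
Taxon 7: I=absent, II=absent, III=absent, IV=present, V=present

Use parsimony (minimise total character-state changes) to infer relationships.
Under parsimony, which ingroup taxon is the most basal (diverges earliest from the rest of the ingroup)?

Taxon 7

Character polarity is set by the outgroup: the derived state is whichever differs from the outgroup's state, so for V the derived state is 'absent', and for the remaining characters it is 'present'.
Only Taxon 2, Taxon 4, Taxon 5, and Taxon 9 show the derived state 'present' for I, supporting them as a clade.
II (derived state 'present') is shared by Taxon 4, Taxon 5, and Taxon 9 — a synapomorphy uniting that clade.
III (derived state 'present') is shared by Taxon 4 and Taxon 5 — a synapomorphy uniting that clade.
IV (derived state 'present') is shared by all ingroup taxa — unites the whole ingroup.
V (derived state 'absent') is shared by Taxon 1, Taxon 2, Taxon 4, Taxon 5, and Taxon 9 — a synapomorphy uniting that clade.
Most parsimonious ingroup topology: (((((Taxon 5,Taxon 4),Taxon 9),Taxon 2),Taxon 1),Taxon 7).
Taxon 7 is sister to the clade containing all other ingroup taxa, so it is the earliest-diverging (most basal) ingroup lineage.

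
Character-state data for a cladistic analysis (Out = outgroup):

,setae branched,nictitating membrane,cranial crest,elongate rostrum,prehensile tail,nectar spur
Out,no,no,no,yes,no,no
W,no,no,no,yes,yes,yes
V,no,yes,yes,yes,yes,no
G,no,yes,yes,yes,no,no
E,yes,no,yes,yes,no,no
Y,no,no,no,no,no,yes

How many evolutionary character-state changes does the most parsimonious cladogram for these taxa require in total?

7

Character polarity is set by the outgroup: the derived state is whichever differs from the outgroup's state, so for elongate rostrum the derived state is 'no', and for the remaining characters it is 'yes'.
setae branched: derived state 'yes' in E only — an autapomorphy, so it tells us nothing about relationships among taxa.
Only G and V show the derived state 'yes' for nictitating membrane, supporting them as a clade.
cranial crest: derived state 'yes' in E, G, and V only — synapomorphy for {E, G, V}.
elongate rostrum (derived state 'no') is unique to Y (autapomorphy; uninformative for grouping).
prehensile tail groups V and W, which is incompatible with the clades supported by the remaining characters; treating it as convergent (homoplasy) costs fewer steps than any alternative tree.
nectar spur (derived state 'yes') is shared by W and Y — a synapomorphy uniting that clade.
Most parsimonious ingroup topology: ((W,Y),((V,G),E)).
Changes per character on this tree: setae branched: 1; nictitating membrane: 1; cranial crest: 1; elongate rostrum: 1; prehensile tail: 2; nectar spur: 1.
Total = 7.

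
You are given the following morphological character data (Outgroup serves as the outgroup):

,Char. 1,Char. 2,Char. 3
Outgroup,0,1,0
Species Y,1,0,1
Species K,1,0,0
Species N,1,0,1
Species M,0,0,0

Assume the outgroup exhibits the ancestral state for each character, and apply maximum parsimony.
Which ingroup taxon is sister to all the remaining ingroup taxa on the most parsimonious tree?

Species M

Character polarity is set by the outgroup: the derived state is whichever differs from the outgroup's state, so for Char. 2 the derived state is '0', and for the remaining characters it is '1'.
Char. 1: derived state '1' in Species K, Species N, and Species Y only — synapomorphy for {Species K, Species N, Species Y}.
Char. 2 (derived state '0') is shared by all ingroup taxa — unites the whole ingroup.
Char. 3: derived state '1' in Species N and Species Y only — synapomorphy for {Species N, Species Y}.
Most parsimonious ingroup topology: (((Species Y,Species N),Species K),Species M).
Species M is sister to the clade containing all other ingroup taxa, so it is the earliest-diverging (most basal) ingroup lineage.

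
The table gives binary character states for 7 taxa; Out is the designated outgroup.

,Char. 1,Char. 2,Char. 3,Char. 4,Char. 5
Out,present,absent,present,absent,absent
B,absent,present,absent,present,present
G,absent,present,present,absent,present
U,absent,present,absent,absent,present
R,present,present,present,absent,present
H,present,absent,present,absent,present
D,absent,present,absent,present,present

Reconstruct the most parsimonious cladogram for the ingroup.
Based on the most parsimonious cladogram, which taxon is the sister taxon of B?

Character polarity is set by the outgroup: the derived state is whichever differs from the outgroup's state, so for Char. 1, Char. 3 the derived state is 'absent', and for the remaining characters it is 'present'.
Char. 1 (derived state 'absent') is shared by B, D, G, and U — a synapomorphy uniting that clade.
Only B, D, G, R, and U show the derived state 'present' for Char. 2, supporting them as a clade.
Char. 3: derived state 'absent' in B, D, and U only — synapomorphy for {B, D, U}.
Char. 4: derived state 'present' in B and D only — synapomorphy for {B, D}.
Char. 5 (derived state 'present') is shared by all ingroup taxa — unites the whole ingroup.
Most parsimonious ingroup topology: (((((B,D),U),G),R),H).
B and D form a cherry on this tree, so they are sister taxa.

D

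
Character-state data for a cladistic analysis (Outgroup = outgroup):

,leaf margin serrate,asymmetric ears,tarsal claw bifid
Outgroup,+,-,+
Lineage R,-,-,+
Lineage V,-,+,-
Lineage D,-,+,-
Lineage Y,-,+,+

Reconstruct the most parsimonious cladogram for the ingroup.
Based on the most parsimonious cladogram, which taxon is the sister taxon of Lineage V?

Character polarity is set by the outgroup: the derived state is whichever differs from the outgroup's state, so for leaf margin serrate, tarsal claw bifid the derived state is '-', and for the remaining characters it is '+'.
leaf margin serrate (derived state '-') is shared by all ingroup taxa — unites the whole ingroup.
asymmetric ears (derived state '+') is shared by Lineage D, Lineage V, and Lineage Y — a synapomorphy uniting that clade.
tarsal claw bifid: derived state '-' in Lineage D and Lineage V only — synapomorphy for {Lineage D, Lineage V}.
Most parsimonious ingroup topology: (Lineage R,((Lineage V,Lineage D),Lineage Y)).
Lineage V and Lineage D form a cherry on this tree, so they are sister taxa.

Lineage D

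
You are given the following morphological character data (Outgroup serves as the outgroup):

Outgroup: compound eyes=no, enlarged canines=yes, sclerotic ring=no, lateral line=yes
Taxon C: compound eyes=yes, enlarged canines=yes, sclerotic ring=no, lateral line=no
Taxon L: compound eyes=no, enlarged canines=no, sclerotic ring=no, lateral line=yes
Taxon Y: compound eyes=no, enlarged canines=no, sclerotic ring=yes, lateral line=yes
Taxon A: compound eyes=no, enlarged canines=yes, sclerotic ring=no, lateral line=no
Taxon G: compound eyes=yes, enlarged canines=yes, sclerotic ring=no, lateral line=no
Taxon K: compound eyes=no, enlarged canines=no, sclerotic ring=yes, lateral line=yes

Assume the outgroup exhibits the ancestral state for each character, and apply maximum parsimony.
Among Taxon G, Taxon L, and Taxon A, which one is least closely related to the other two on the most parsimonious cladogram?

Character polarity is set by the outgroup: the derived state is whichever differs from the outgroup's state, so for enlarged canines, lateral line the derived state is 'no', and for the remaining characters it is 'yes'.
Only Taxon C and Taxon G show the derived state 'yes' for compound eyes, supporting them as a clade.
Only Taxon K, Taxon L, and Taxon Y show the derived state 'no' for enlarged canines, supporting them as a clade.
Only Taxon K and Taxon Y show the derived state 'yes' for sclerotic ring, supporting them as a clade.
Only Taxon A, Taxon C, and Taxon G show the derived state 'no' for lateral line, supporting them as a clade.
Most parsimonious ingroup topology: (((Taxon C,Taxon G),Taxon A),(Taxon L,(Taxon Y,Taxon K))).
Taxon A and Taxon G share a more recent common ancestor with each other than either does with Taxon L, so Taxon L is the least closely related of the three.

Taxon L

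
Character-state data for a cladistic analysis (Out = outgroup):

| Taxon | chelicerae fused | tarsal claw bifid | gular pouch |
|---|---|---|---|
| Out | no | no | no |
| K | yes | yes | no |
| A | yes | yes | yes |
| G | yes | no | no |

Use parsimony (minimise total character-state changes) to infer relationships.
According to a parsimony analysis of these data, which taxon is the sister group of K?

The outgroup has state 'no' for every character, so 'yes' is the derived state throughout.
All ingroup taxa share the derived state 'yes' for chelicerae fused; it defines the ingroup but does not resolve relationships within it.
tarsal claw bifid: derived state 'yes' in A and K only — synapomorphy for {A, K}.
gular pouch: derived state 'yes' in A only — an autapomorphy, so it tells us nothing about relationships among taxa.
Most parsimonious ingroup topology: ((K,A),G).
K and A form a cherry on this tree, so they are sister taxa.

A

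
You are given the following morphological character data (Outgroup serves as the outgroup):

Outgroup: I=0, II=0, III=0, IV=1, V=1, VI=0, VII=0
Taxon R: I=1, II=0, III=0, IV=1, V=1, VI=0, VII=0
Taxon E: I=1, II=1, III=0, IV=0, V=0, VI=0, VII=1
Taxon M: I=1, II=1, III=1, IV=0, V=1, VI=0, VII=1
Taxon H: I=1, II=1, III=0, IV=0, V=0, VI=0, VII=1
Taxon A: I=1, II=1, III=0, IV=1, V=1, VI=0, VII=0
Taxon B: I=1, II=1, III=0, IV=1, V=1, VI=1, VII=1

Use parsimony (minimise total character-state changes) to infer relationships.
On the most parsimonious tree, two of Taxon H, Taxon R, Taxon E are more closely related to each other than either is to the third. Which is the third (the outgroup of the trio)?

Taxon R

Character polarity is set by the outgroup: the derived state is whichever differs from the outgroup's state, so for IV, V the derived state is '0', and for the remaining characters it is '1'.
I (derived state '1') is shared by all ingroup taxa — unites the whole ingroup.
II: derived state '1' in Taxon A, Taxon B, Taxon E, Taxon H, and Taxon M only — synapomorphy for {Taxon A, Taxon B, Taxon E, Taxon H, Taxon M}.
III: derived state '1' in Taxon M only — an autapomorphy, so it tells us nothing about relationships among taxa.
Only Taxon E, Taxon H, and Taxon M show the derived state '0' for IV, supporting them as a clade.
Only Taxon E and Taxon H show the derived state '0' for V, supporting them as a clade.
VI: derived state '1' in Taxon B only — an autapomorphy, so it tells us nothing about relationships among taxa.
VII: derived state '1' in Taxon B, Taxon E, Taxon H, and Taxon M only — synapomorphy for {Taxon B, Taxon E, Taxon H, Taxon M}.
Most parsimonious ingroup topology: (Taxon R,((((Taxon E,Taxon H),Taxon M),Taxon B),Taxon A)).
Taxon E and Taxon H share a more recent common ancestor with each other than either does with Taxon R, so Taxon R is the least closely related of the three.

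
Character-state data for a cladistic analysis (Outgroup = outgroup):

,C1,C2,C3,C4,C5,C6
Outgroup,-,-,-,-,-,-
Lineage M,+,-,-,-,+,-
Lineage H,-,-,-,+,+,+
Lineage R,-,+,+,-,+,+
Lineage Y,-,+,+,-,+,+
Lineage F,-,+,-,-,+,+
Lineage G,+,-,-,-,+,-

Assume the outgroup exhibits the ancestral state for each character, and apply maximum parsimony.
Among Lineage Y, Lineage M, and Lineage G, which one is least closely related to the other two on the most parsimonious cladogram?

Lineage Y

The outgroup has state '-' for every character, so '+' is the derived state throughout.
C1: derived state '+' in Lineage G and Lineage M only — synapomorphy for {Lineage G, Lineage M}.
Only Lineage F, Lineage R, and Lineage Y show the derived state '+' for C2, supporting them as a clade.
C3: derived state '+' in Lineage R and Lineage Y only — synapomorphy for {Lineage R, Lineage Y}.
C4 (derived state '+') is unique to Lineage H (autapomorphy; uninformative for grouping).
C5 (derived state '+') is shared by all ingroup taxa — unites the whole ingroup.
C6: derived state '+' in Lineage F, Lineage H, Lineage R, and Lineage Y only — synapomorphy for {Lineage F, Lineage H, Lineage R, Lineage Y}.
Most parsimonious ingroup topology: ((Lineage M,Lineage G),(Lineage H,((Lineage R,Lineage Y),Lineage F))).
Lineage M and Lineage G share a more recent common ancestor with each other than either does with Lineage Y, so Lineage Y is the least closely related of the three.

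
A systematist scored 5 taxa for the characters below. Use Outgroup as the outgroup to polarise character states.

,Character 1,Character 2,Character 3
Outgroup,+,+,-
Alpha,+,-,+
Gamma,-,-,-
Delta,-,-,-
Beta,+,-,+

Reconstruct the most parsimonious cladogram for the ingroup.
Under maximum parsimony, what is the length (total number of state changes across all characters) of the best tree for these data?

3

Character polarity is set by the outgroup: the derived state is whichever differs from the outgroup's state, so for Character 1, Character 2 the derived state is '-', and for the remaining characters it is '+'.
Only Delta and Gamma show the derived state '-' for Character 1, supporting them as a clade.
Character 2 (derived state '-') is shared by all ingroup taxa — unites the whole ingroup.
Character 3 (derived state '+') is shared by Alpha and Beta — a synapomorphy uniting that clade.
Most parsimonious ingroup topology: ((Alpha,Beta),(Gamma,Delta)).
Changes per character on this tree: Character 1: 1; Character 2: 1; Character 3: 1.
Total = 3.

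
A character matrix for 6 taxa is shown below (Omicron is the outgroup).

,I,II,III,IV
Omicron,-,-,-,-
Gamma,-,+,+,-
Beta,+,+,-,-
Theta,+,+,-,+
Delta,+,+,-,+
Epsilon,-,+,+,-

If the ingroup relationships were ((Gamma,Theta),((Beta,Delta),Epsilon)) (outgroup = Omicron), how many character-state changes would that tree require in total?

7

Map each character onto ((Gamma,Theta),((Beta,Delta),Epsilon)) (rooted by Omicron) and count the minimum state changes it requires (Fitch parsimony):
I: 2; II: 1; III: 2; IV: 2.
Total tree length = 7.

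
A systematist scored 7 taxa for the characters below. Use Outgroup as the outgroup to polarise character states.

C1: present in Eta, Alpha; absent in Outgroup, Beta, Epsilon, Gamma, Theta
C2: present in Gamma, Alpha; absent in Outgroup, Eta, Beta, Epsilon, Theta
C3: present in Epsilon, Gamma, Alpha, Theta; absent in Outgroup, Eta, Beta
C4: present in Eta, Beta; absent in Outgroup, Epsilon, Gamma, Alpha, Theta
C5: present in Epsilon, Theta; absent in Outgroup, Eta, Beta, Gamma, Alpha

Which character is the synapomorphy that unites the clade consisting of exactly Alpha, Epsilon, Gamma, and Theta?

The outgroup has state 'absent' for every character, so 'present' is the derived state throughout.
C1 (state 'present') occurs in Alpha and Eta but conflicts with the nesting implied by the other characters — most parsimoniously interpreted as homoplasy.
Only Alpha and Gamma show the derived state 'present' for C2, supporting them as a clade.
Only Alpha, Epsilon, Gamma, and Theta show the derived state 'present' for C3, supporting them as a clade.
C4: derived state 'present' in Beta and Eta only — synapomorphy for {Beta, Eta}.
C5 (derived state 'present') is shared by Epsilon and Theta — a synapomorphy uniting that clade.
Most parsimonious ingroup topology: ((Eta,Beta),((Epsilon,Theta),(Gamma,Alpha))).
The clade {Alpha, Epsilon, Gamma, Theta} is supported by C3: its derived state 'present' occurs in exactly those taxa and in no other taxon (including the outgroup).

C3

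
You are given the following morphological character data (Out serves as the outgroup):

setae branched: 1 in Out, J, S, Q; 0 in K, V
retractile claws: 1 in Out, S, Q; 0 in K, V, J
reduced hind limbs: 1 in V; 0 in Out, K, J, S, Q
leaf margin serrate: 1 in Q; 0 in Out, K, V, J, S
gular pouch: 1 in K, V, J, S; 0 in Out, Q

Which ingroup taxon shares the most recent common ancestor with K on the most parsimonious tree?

Character polarity is set by the outgroup: the derived state is whichever differs from the outgroup's state, so for setae branched, retractile claws the derived state is '0', and for the remaining characters it is '1'.
setae branched (derived state '0') is shared by K and V — a synapomorphy uniting that clade.
retractile claws (derived state '0') is shared by J, K, and V — a synapomorphy uniting that clade.
reduced hind limbs (derived state '1') is unique to V (autapomorphy; uninformative for grouping).
leaf margin serrate (derived state '1') is unique to Q (autapomorphy; uninformative for grouping).
gular pouch: derived state '1' in J, K, S, and V only — synapomorphy for {J, K, S, V}.
Most parsimonious ingroup topology: ((((K,V),J),S),Q).
K and V form a cherry on this tree, so they are sister taxa.

V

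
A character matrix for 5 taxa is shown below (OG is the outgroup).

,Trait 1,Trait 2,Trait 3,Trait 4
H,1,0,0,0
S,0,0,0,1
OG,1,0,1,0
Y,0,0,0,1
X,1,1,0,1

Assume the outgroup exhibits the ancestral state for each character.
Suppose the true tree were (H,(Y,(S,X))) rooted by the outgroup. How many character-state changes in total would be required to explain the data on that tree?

Map each character onto (H,(Y,(S,X))) (rooted by OG) and count the minimum state changes it requires (Fitch parsimony):
Trait 1: 2; Trait 2: 1; Trait 3: 1; Trait 4: 1.
Total tree length = 5.

5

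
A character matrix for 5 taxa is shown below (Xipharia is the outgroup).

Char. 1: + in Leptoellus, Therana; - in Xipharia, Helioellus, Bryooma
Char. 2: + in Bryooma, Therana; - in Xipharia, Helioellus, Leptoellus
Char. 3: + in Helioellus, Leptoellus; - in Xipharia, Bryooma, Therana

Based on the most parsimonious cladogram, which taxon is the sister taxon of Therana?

Bryooma

The outgroup has state '-' for every character, so '+' is the derived state throughout.
Char. 1 (state '+') occurs in Leptoellus and Therana but conflicts with the nesting implied by the other characters — most parsimoniously interpreted as homoplasy.
Char. 2: derived state '+' in Bryooma and Therana only — synapomorphy for {Bryooma, Therana}.
Only Helioellus and Leptoellus show the derived state '+' for Char. 3, supporting them as a clade.
Most parsimonious ingroup topology: ((Helioellus,Leptoellus),(Bryooma,Therana)).
Therana and Bryooma form a cherry on this tree, so they are sister taxa.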